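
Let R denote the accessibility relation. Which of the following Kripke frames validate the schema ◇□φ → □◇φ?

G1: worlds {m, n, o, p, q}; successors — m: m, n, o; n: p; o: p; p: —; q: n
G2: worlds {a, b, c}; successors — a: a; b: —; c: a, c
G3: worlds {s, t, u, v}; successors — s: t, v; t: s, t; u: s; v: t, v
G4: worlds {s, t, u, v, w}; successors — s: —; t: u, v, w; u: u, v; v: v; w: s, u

G2, G3

The schema corresponds to convergence: ∀x ∀y ∀z (Rxy ∧ Rxz → ∃w (Ryw ∧ Rzw)).
G1: fails — Rmo and Rmm but o and m have no common successor.
G2: holds.
G3: holds.
G4: fails — Rtv and Rtw but v and w have no common successor.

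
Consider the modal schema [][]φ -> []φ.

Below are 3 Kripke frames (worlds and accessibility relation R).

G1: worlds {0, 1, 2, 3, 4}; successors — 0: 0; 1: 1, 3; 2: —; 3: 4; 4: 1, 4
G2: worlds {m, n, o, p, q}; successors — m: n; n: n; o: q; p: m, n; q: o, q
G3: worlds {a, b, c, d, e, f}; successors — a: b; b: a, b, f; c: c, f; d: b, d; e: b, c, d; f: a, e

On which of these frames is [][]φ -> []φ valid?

This is the axiom for density; its first-order frame correspondent is forall x forall y (Rxy -> exists z (Rxz & Rzy)).
G1: ✓.
G2: fails — Rpm but no z with Rpz and Rzm.
G3: fails — Rfe but no z with Rfz and Rze.

G1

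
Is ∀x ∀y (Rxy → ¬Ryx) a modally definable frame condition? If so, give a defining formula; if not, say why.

Any modally definable frame class is closed under surjective bounded morphisms.
The 5-cycle (worlds 0,1,2,3,4 with 0→1→2→3→4→0) is asymmetric. Mapping every world to a single reflexive point • is a surjective bounded morphism, and the reflexive point is not asymmetric (R•• but asymmetry requires ¬R••).
So no modal formula (or set of formulas) defines exactly the asymmetric frames.

Not modally definable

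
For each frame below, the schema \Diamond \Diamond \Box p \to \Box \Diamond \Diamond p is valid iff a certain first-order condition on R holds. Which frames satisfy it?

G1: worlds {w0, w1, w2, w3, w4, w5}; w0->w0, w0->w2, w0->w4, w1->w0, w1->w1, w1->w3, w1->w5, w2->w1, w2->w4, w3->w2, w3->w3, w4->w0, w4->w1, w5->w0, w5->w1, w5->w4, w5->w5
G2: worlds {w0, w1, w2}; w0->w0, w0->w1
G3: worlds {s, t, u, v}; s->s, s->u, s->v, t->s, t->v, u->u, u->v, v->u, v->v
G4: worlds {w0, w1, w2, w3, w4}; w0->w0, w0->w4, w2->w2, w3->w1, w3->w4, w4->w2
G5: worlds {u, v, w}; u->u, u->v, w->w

This is the axiom for a generalized confluence (Geach) condition; its first-order frame correspondent is \forall x \forall y \forall z ((x R^2 y \wedge xRz) \to \exists w (yRw \wedge z R^2 w)).
G1: ✓.
G2: fails — w0R²w0, w0Rw1 but no w with w0Rw and w1R²w.
G3: ✓.
G4: fails — w0R²w0, w0Rw4 but no w with w0Rw and w4R²w.
G5: fails — uR²u, uRv but no t with uRt and vR²t.

G1, G3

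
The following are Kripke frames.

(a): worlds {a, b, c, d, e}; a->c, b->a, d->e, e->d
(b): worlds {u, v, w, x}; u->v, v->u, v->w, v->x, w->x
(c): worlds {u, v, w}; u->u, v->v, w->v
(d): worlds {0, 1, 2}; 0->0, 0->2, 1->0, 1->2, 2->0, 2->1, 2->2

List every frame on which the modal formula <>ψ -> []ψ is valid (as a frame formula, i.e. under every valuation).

(a), (c)

The schema corresponds to partial functionality: forall x forall y forall z (Rxy & Rxz -> y = z).
(a): holds.
(b): fails — v sees both u and w.
(c): holds.
(d): fails — 0 sees both 0 and 2.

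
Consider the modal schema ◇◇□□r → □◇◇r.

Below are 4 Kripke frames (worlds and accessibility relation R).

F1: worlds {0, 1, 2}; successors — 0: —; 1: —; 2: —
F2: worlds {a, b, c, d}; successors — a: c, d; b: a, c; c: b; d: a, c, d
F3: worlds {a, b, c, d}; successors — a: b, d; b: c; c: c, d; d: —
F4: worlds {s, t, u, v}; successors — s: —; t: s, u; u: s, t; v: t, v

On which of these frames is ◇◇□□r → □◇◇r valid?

F1, F2

This is the axiom for a generalized confluence (Geach) condition; its first-order frame correspondent is ∀x ∀y ∀z ((xR²y ∧ xRz) → ∃w (yR²w ∧ zR²w)).
F1: ✓.
F2: ✓.
F3: fails — aR²c, aRd but no w with cR²w and dR²w.
F4: fails — tR²s, tRs but no w with sR²w and sR²w.
Valid on: F1, F2.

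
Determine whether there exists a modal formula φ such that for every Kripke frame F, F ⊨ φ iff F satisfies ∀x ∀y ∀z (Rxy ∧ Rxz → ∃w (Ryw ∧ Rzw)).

Yes, by ◇□r → □◇r

The condition is convergence. A defining modal formula is ◇□r → □◇r.
Suppose ◇□r→□◇r is valid. Take Rxy, Rxz and set V(r)={w : Ryw}. Then □r at y so ◇□r at x, so □◇r at x, so ◇r at z, giving w with Rzw and Ryw.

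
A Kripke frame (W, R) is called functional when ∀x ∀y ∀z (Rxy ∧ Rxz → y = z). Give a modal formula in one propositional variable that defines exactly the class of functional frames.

◇s → □s

This is partial functionality; the standard corresponding axiom is CD: ◇s → □s.
Suppose ◇s→□s is valid. Take Rxy, Rxz and set V(s)={y}. Then ◇s at x, so □s at x, so s at z, i.e. z=y.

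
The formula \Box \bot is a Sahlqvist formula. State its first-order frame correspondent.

□⊥ is valid iff no world has any successor (otherwise □⊥ fails at any world with one).
Conversely, on a frame with emptiness of R the schema holds at every world under every valuation.
Frame condition: \forall x \forall y \neg Rxy.

Emptiness of R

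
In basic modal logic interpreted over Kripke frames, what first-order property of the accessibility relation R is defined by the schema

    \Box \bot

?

□⊥ is valid iff no world has any successor (otherwise □⊥ fails at any world with one).
Conversely, any frame satisfying \forall x \forall y \neg Rxy validates the schema.
So the correspondent is emptiness of R.

emptiness of R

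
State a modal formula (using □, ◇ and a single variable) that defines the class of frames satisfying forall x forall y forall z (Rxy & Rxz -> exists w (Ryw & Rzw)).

The condition is convergence. The .2 schema ◇□s → □◇s defines it.
Suppose ◇□s→□◇s is valid. Take Rxy, Rxz and set V(s)={w : Ryw}. Then □s at y so ◇□s at x, so □◇s at x, so ◇s at z, giving w with Rzw and Ryw.

◇□s → □◇s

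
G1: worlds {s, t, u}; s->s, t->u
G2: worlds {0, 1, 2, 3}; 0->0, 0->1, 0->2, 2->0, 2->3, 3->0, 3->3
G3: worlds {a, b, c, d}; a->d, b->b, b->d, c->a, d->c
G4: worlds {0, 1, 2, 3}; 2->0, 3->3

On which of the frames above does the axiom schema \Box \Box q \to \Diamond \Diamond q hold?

G3

The schema corresponds to a generalized confluence (Geach) condition: \forall x \exists w (x R^2 w \wedge x R^2 w).
G1: fails — at t but no w with tR²w and tR²w.
G2: fails — at 1 but no w with 1R²w and 1R²w.
G3: satisfies the condition.
G4: fails — at 0 but no w with 0R²w and 0R²w.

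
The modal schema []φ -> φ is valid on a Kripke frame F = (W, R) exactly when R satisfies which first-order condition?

This is the T axiom.
Its frame correspondent is reflexivity — forall x Rxx.

reflexivity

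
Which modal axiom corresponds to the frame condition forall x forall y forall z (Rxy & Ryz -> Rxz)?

This is transitivity; the standard corresponding axiom is 4: □s → □□s.

□s → □□s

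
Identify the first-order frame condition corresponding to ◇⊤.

seriality

◇⊤ holds at w iff w has a successor, so frame-validity of ◇⊤ is exactly seriality. Equivalently via □ψ → ◇ψ:
Suppose □ψ→◇ψ is valid. At any x set V(ψ)=W. Then □ψ at x, so ◇ψ at x, so x has a successor.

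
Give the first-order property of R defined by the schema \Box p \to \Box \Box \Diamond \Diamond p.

This is a Sahlqvist (Geach-type) schema ◇^0□^1p → □^2◇^2p.
First-order correspondent: \forall x \forall z (x R^2 z \to \exists w (xRw \wedge z R^2 w)).

\forall x \forall z (x R^2 z \to \exists w (xRw \wedge z R^2 w))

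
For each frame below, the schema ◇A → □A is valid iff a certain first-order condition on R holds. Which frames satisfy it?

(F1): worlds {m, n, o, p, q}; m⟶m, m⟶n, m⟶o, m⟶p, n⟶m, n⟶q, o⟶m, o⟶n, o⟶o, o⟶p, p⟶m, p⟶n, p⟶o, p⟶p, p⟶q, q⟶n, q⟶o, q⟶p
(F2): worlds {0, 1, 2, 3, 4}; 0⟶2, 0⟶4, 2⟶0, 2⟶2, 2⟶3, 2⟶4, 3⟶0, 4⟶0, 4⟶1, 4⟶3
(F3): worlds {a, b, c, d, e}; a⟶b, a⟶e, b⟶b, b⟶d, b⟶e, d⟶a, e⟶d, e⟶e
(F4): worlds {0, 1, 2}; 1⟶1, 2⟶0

(F4)

This is the axiom for partial functionality; its first-order frame correspondent is ∀x ∀y ∀z (Rxy ∧ Rxz → y = z).
(F1): fails — m sees both m and n.
(F2): fails — 0 sees both 2 and 4.
(F3): fails — a sees both b and e.
(F4): condition met.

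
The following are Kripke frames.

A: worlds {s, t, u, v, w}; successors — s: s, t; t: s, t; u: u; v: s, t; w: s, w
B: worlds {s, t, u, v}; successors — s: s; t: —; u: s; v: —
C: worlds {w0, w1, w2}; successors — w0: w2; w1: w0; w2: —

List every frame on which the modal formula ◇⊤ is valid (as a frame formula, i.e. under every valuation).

A

The schema corresponds to seriality: ∀x ∃y Rxy.
A: satisfies the condition.
B: fails — world t has no successor.
C: fails — world w2 has no successor.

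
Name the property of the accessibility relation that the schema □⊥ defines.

□⊥ is valid iff no world has any successor (otherwise □⊥ fails at any world with one).

Emptiness of R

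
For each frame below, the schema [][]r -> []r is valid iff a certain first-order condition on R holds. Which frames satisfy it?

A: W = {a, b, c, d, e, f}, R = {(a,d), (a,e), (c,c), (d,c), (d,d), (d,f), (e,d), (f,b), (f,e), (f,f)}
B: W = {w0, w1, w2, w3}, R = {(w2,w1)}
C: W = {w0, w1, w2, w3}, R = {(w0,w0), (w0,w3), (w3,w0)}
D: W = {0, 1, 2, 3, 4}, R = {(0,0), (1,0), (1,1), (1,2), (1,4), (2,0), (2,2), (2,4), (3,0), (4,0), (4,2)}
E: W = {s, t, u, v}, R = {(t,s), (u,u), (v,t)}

Frame correspondent (Sahlqvist): forall x forall y (Rxy -> exists z (Rxz & Rzy)) — i.e. density.
A: fails — Rae but no z with Raz and Rze.
B: fails — Rw2w1 but no z with Rw2z and Rzw1.
C: condition met.
D: condition met.
E: fails — Rvt but no z with Rvz and Rzt.

C, D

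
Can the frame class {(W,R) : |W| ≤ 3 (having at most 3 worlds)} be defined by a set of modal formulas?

Modal frame validity is preserved under disjoint unions.
Any modal formula valid on each of 4 disjoint one-world frames is valid on their disjoint union (validity is preserved under disjoint unions). Each one-world frame has |W|=1≤3, but the union has |W|=4.
So the class is not modally definable.

No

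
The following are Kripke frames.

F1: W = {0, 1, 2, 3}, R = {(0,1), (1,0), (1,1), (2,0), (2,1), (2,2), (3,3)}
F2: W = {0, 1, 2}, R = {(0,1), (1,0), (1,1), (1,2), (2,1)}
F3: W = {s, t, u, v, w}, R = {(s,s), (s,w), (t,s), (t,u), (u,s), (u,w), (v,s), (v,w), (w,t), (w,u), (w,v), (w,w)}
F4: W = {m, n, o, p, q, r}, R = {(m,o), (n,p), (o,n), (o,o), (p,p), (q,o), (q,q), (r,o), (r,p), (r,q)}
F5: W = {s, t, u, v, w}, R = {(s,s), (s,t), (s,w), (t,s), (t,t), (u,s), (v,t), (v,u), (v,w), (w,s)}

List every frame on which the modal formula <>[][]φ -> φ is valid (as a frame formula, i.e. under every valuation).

F2, F3

This is the axiom for a generalized confluence (Geach) condition; its first-order frame correspondent is forall x forall y (xRy -> exists w (y R^2 w & x = w)).
F1: fails — 2R0 but no w with 0R²w and 2=w.
F2: holds.
F3: holds.
F4: fails — mRo but no w with oR²w and m=w.
F5: fails — uRs but no w* with sR²w* and u=w*.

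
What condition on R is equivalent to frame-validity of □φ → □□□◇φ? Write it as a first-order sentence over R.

This is a Sahlqvist (Geach-type) schema ◇^0□^1φ → □^3◇^1φ.
First-order correspondent: ∀x ∀z (xR³z → ∃w (xRw ∧ zRw)).

∀x ∀z (xR³z → ∃w (xRw ∧ zRw))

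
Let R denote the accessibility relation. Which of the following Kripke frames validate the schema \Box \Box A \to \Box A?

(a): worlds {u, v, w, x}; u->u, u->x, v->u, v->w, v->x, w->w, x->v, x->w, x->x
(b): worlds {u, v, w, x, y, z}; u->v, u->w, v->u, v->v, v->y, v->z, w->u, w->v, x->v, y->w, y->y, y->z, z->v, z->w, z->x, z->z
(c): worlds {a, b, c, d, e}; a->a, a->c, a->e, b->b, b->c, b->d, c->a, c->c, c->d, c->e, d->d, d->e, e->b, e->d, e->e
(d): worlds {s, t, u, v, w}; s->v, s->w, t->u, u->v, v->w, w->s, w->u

This is the axiom for density; its first-order frame correspondent is \forall x \forall y (Rxy \to \exists z (Rxz \wedge Rzy)).
(a): condition met.
(b): fails — Ruw but no t with Rut and Rtw.
(c): condition met.
(d): fails — Ruv but no z with Ruz and Rzv.
Valid on: (a), (c).

(a), (c)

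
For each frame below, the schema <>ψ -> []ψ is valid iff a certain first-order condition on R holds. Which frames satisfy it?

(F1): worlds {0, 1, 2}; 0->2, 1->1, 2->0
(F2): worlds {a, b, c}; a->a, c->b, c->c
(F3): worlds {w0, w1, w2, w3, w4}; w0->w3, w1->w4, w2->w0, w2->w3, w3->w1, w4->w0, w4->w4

(F1)

The schema corresponds to partial functionality: forall x forall y forall z (Rxy & Rxz -> y = z).
(F1): satisfies the condition.
(F2): fails — c sees both b and c.
(F3): fails — w2 sees both w0 and w3.
Valid on: (F1).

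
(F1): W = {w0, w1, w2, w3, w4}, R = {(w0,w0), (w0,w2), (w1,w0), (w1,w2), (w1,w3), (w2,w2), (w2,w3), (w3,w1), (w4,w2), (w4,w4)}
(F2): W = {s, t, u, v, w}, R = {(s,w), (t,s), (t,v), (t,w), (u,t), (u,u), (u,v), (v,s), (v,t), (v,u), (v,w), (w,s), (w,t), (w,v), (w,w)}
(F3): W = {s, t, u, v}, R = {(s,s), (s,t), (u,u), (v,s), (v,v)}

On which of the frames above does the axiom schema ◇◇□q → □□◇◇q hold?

This is the axiom for a generalized confluence (Geach) condition; its first-order frame correspondent is ∀x ∀y ∀z ((xR²y ∧ xR²z) → ∃w (yRw ∧ zR²w)).
(F1): fails — w0R²w3, w0R²w0 but no w with w3Rw and w0R²w.
(F2): satisfies the condition.
(F3): fails — sR²s, sR²t but no w with sRw and tR²w.
Valid on: (F2).

(F2)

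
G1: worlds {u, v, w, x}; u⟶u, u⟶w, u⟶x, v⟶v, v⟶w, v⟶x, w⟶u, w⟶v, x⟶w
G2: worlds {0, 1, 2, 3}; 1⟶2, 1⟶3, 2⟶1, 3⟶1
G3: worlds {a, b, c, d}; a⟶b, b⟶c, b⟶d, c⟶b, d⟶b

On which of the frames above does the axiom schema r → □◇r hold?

G2

Frame correspondent (Sahlqvist): ∀x ∀y (Rxy → Ryx) — i.e. symmetry.
G1: fails — Rxw but not Rwx.
G2: condition met.
G3: fails — Rab but not Rba.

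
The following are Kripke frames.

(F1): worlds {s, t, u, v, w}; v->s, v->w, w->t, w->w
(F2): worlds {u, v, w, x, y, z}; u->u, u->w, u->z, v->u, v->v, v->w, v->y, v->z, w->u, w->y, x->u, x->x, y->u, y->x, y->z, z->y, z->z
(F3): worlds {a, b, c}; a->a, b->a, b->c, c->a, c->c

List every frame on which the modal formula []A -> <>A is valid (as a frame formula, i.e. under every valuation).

Frame correspondent (Sahlqvist): forall x exists y Rxy — i.e. seriality.
(F1): fails — world s has no successor.
(F2): satisfies the condition.
(F3): satisfies the condition.

(F2), (F3)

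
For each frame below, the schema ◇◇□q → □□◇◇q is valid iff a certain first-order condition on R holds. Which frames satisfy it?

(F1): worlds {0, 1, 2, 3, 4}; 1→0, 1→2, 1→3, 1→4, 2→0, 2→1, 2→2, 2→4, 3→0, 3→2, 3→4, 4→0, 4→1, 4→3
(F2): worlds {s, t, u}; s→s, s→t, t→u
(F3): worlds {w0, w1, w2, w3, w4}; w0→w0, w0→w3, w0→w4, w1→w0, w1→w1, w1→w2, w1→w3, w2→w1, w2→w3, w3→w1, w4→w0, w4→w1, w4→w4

Frame correspondent (Sahlqvist): ∀x ∀y ∀z ((xR²y ∧ xR²z) → ∃w (yRw ∧ zR²w)) — i.e. a generalized confluence (Geach) condition.
(F1): fails — 1R²0, 1R²0 but no w with 0Rw and 0R²w.
(F2): fails — sR²s, sR²t but no w with sRw and tR²w.
(F3): holds.
Valid on: (F3).

(F3)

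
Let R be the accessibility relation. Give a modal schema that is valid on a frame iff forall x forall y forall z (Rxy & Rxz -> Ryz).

◇q → □◇q

This is the Euclidean property; the standard corresponding axiom is 5: ◇q → □◇q.
Suppose ◇q→□◇q is valid. Take Rxy, Rxz and set V(q)={y}. Then ◇q at x, so □◇q at x, so ◇q at z, so some w with Rzw has q; w=y, i.e. Rzy. By symmetry of the argument, Ryz.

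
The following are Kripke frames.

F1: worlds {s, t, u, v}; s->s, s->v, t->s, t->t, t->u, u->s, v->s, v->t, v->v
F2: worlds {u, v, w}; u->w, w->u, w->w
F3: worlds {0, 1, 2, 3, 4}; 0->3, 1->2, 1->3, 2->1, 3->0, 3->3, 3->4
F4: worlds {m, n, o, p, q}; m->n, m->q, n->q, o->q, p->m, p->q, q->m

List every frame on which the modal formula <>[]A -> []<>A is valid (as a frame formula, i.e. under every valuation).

The schema corresponds to convergence: forall x forall y forall z (Rxy & Rxz -> exists w (Ryw & Rzw)).
F1: ✓.
F2: ✓.
F3: fails — R12 and R13 but 2 and 3 have no common successor.
F4: fails — Rmq and Rmn but q and n have no common successor.
Valid on: F1, F2.

F1, F2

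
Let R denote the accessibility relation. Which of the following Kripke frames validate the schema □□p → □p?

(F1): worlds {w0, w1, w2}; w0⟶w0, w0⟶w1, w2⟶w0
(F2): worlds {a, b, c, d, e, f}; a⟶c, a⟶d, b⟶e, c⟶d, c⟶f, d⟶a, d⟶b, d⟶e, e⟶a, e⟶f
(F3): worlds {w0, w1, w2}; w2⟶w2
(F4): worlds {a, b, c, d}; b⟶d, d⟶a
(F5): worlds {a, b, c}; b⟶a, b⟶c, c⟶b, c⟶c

(F1), (F3)

The schema corresponds to density: ∀x ∀y (Rxy → ∃z (Rxz ∧ Rzy)).
(F1): condition met.
(F2): fails — Rcd but no z with Rcz and Rzd.
(F3): condition met.
(F4): fails — Rda but no z with Rdz and Rza.
(F5): fails — Rba but no z with Rbz and Rza.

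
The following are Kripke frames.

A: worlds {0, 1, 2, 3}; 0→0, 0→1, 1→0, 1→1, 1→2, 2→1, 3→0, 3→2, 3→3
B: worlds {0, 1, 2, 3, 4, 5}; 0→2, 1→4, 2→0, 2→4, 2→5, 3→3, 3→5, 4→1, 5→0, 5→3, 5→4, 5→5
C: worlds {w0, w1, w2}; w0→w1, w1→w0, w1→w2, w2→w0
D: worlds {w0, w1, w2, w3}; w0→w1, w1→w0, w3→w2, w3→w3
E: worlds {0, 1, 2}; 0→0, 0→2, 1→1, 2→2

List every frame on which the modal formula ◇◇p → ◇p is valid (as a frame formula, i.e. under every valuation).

Frame correspondent (Sahlqvist): ∀x ∀y ∀z (Rxy ∧ Ryz → Rxz) — i.e. transitivity.
A: fails — R32 and R21 but not R31.
B: fails — R02 and R25 but not R05.
C: fails — Rw0w1 and Rw1w2 but not Rw0w2.
D: fails — Rw0w1 and Rw1w0 but not Rw0w0.
E: holds.

E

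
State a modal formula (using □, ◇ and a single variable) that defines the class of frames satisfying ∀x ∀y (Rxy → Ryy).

A defining formula is □(□ψ → ψ) (the T□ axiom).
Suppose □(□ψ→ψ) is valid. Take Rxy and set V(ψ)={w : Ryw}. Then at y, □ψ holds; since □(□ψ→ψ) at x, □ψ→ψ at y, so ψ at y, i.e. Ryy.

□(□ψ → ψ)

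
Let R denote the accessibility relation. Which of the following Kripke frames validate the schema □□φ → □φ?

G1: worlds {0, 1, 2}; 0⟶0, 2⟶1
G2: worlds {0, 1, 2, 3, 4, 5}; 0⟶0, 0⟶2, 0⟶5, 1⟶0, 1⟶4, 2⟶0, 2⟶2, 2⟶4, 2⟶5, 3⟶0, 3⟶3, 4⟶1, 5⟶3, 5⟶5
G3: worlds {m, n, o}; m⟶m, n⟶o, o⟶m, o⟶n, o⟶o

The schema corresponds to density: ∀x ∀y (Rxy → ∃z (Rxz ∧ Rzy)).
G1: fails — R21 but no z with R2z and Rz1.
G2: fails — R14 but no z with R1z and Rz4.
G3: holds.
Valid on: G3.

G3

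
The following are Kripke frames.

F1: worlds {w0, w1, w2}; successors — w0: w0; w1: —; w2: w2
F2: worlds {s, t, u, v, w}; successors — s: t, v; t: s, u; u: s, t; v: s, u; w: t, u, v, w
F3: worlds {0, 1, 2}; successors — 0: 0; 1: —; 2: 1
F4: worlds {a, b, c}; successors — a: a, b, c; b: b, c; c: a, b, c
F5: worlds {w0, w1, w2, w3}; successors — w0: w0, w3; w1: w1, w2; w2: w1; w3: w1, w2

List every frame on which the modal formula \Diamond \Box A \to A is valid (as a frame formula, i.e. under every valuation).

The schema corresponds to a generalized confluence (Geach) condition: \forall x \forall y (xRy \to \exists w (yRw \wedge x = w)).
F1: holds.
F2: fails — uRs but no w* with sRw* and u=w*.
F3: fails — 2R1 but no w with 1Rw and 2=w.
F4: fails — aRb but no w with bRw and a=w.
F5: fails — w0Rw3 but no w with w3Rw and w0=w.
Valid on: F1.

F1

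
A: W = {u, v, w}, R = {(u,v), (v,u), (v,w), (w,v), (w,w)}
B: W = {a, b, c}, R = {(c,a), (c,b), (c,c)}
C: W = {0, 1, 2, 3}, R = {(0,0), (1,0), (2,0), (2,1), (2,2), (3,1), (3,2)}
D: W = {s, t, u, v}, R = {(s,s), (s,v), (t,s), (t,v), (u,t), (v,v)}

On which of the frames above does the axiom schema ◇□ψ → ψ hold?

The schema corresponds to symmetry: ∀x ∀y (Rxy → Ryx).
A: condition met.
B: fails — Rca but not Rac.
C: fails — R10 but not R01.
D: fails — Rtv but not Rvt.

A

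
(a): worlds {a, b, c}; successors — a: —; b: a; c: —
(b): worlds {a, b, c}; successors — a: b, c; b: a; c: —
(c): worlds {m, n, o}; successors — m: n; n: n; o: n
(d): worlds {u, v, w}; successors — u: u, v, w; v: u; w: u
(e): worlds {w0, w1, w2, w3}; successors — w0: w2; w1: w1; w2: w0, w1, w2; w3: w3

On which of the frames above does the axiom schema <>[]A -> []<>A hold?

(c), (d)

The schema corresponds to convergence: forall x forall y forall z (Rxy & Rxz -> exists w (Ryw & Rzw)).
(a): fails — Rba and Rba but a and a have no common successor.
(b): fails — Rac and Rac but c and c have no common successor.
(c): condition met.
(d): condition met.
(e): fails — Rw2w1 and Rw2w0 but w1 and w0 have no common successor.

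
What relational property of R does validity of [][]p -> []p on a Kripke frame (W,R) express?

This schema is the C4 axiom.
Its frame correspondent is density — forall x forall y (Rxy -> exists z (Rxz & Rzy)).

Density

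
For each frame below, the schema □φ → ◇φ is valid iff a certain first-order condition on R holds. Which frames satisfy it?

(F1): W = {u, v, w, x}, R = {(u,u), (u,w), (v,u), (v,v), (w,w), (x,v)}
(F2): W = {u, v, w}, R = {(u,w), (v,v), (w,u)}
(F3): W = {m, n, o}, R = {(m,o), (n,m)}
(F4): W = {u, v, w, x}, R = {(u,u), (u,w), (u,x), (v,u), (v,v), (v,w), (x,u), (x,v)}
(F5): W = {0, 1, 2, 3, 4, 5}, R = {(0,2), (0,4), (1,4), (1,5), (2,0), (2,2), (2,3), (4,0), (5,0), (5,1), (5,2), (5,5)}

The schema corresponds to seriality: ∀x ∃y Rxy.
(F1): holds.
(F2): holds.
(F3): fails — world o has no successor.
(F4): fails — world w has no successor.
(F5): fails — world 3 has no successor.

(F1), (F2)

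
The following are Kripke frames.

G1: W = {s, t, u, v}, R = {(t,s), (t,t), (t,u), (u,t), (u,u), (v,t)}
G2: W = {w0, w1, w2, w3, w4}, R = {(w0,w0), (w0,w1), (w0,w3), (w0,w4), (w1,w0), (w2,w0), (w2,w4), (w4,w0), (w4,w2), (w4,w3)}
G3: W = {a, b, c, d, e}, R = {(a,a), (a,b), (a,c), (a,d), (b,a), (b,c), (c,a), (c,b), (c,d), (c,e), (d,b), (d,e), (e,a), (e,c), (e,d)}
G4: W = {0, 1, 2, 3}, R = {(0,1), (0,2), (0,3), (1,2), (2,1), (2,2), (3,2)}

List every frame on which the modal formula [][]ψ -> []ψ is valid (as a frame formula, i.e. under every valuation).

This is the axiom for density; its first-order frame correspondent is forall x forall y (Rxy -> exists z (Rxz & Rzy)).
G1: holds.
G2: fails — Rw4w2 but no z with Rw4z and Rzw2.
G3: fails — Rde but no z with Rdz and Rze.
G4: fails — R03 but no z with R0z and Rz3.

G1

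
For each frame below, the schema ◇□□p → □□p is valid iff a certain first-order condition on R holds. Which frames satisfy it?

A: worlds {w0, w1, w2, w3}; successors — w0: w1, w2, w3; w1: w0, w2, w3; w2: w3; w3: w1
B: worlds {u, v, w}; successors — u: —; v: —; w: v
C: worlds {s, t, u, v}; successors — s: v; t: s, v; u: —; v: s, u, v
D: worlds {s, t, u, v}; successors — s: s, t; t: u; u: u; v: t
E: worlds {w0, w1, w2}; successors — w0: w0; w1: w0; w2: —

This is the axiom for a generalized confluence (Geach) condition; its first-order frame correspondent is ∀x ∀y ∀z ((xRy ∧ xR²z) → ∃w (yR²w ∧ z = w)).
A: fails — w0Rw1, w0R²w0 but no w with w1R²w and w0=w.
B: satisfies the condition.
C: fails — vRu, vR²s but no w with uR²w and s=w.
D: fails — sRt, sR²s but no w with tR²w and s=w.
E: satisfies the condition.

B, E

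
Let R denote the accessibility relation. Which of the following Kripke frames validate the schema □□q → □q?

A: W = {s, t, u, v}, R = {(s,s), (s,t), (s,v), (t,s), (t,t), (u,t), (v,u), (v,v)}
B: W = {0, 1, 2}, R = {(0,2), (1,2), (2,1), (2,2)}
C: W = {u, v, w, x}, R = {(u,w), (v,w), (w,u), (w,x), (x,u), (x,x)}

A, B

Frame correspondent (Sahlqvist): ∀x ∀y (Rxy → ∃z (Rxz ∧ Rzy)) — i.e. density.
A: satisfies the condition.
B: satisfies the condition.
C: fails — Ruw but no z with Ruz and Rzw.
Valid on: A, B.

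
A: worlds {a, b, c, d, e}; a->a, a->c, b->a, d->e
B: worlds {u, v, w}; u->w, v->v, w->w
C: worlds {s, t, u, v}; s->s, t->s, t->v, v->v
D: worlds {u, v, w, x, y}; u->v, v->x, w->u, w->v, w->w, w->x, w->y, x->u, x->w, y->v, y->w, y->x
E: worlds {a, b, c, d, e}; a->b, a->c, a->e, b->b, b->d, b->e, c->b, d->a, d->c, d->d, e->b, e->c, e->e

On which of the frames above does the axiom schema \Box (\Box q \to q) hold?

This is the axiom for shift-reflexivity; its first-order frame correspondent is \forall x \forall y (Rxy \to Ryy).
A: fails — Rac but not Rcc.
B: holds.
C: holds.
D: fails — Ruv but not Rvv.
E: fails — Rdc but not Rcc.

B, C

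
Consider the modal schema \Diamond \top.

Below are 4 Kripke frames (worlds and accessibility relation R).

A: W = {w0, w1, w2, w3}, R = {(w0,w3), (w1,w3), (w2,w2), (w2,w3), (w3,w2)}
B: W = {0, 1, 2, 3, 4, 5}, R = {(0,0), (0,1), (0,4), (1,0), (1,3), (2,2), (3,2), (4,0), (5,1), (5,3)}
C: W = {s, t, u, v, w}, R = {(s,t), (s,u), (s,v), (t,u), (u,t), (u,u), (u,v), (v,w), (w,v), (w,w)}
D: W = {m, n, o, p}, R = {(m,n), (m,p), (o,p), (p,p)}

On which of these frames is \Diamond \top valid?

Frame correspondent (Sahlqvist): \forall x \exists y Rxy — i.e. seriality.
A: ✓.
B: ✓.
C: ✓.
D: fails — world n has no successor.

A, B, C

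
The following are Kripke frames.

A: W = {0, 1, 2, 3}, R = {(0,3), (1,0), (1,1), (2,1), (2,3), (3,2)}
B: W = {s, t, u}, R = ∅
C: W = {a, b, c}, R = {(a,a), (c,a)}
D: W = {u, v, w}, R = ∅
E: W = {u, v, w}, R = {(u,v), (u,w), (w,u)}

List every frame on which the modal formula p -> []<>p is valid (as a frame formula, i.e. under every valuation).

Frame correspondent (Sahlqvist): forall x forall y (Rxy -> Ryx) — i.e. symmetry.
A: fails — R10 but not R01.
B: condition met.
C: fails — Rca but not Rac.
D: condition met.
E: fails — Ruv but not Rvu.

B, D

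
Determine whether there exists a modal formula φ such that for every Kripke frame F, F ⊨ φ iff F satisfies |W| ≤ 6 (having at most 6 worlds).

Any modally definable frame class is closed under disjoint unions.
Any modal formula valid on each of 7 disjoint one-world frames is valid on their disjoint union (validity is preserved under disjoint unions). Each one-world frame has |W|=1≤6, but the union has |W|=7.
So no modal formula (or set of formulas) defines exactly the |W|≤6 frames.

No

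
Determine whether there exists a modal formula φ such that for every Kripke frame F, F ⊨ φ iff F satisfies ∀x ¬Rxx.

If a class were modally definable it would be closed under surjective bounded morphisms (Goldblatt–Thomason).
The 2-cycle (worlds w0,w1 with w0→w1→w0) is irreflexive, and the map sending every world to a single reflexive point • is a surjective bounded morphism (forth: every edge maps to (•,•); back: every world has a successor). So any modal formula valid on the 2-cycle is also valid on the reflexive point, which is not irreflexive.
Hence irreflexivity is not modally definable.

Not definable by any modal formula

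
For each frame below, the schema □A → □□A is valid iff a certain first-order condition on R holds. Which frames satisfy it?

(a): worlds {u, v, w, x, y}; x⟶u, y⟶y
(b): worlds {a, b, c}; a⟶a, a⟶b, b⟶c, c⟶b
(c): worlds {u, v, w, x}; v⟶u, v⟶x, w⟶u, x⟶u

(a), (c)

The schema corresponds to transitivity: ∀x ∀y ∀z (Rxy ∧ Ryz → Rxz).
(a): condition met.
(b): fails — Rab and Rbc but not Rac.
(c): condition met.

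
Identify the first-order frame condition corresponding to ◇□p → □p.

Replacing p by ¬p and contraposing gives the equivalent schema ◇p → □◇p.
Suppose ◇p→□◇p is valid. Take Rxy, Rxz and set V(p)={y}. Then ◇p at x, so □◇p at x, so ◇p at z, so some w with Rzw has p; w=y, i.e. Rzy. By symmetry of the argument, Ryz.
The converse is a direct semantic check.
Frame condition: ∀x ∀y ∀z (Rxy ∧ Rxz → Ryz).

the Euclidean property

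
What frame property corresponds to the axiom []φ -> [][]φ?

Transitivity

Suppose □φ→□□φ is valid. Take Rxy, Ryz and set V(φ)={w : Rxw}. Then □φ at x, so □□φ at x, so □φ at y, so φ at z, i.e. Rxz.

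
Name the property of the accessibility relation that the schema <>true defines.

◇⊤ holds at w iff w has a successor, so frame-validity of ◇⊤ is exactly seriality. Equivalently via □r → ◇r:
Suppose □r→◇r is valid. At any x set V(r)=W. Then □r at x, so ◇r at x, so x has a successor.
Conversely, any frame satisfying forall x exists y Rxy validates the schema.
Frame condition: forall x exists y Rxy.

Seriality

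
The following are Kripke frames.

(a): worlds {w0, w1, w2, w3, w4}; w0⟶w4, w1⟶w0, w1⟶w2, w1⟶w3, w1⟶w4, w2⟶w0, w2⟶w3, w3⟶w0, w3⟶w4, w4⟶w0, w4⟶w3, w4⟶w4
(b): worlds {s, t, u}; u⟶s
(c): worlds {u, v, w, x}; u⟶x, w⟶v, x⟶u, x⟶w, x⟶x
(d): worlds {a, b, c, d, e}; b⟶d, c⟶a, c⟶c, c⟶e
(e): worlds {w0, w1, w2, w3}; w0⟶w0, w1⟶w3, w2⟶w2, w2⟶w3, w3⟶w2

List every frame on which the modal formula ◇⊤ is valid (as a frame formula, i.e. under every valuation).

(a), (e)

The schema corresponds to seriality: ∀x ∃y Rxy.
(a): ✓.
(b): fails — world s has no successor.
(c): fails — world v has no successor.
(d): fails — world a has no successor.
(e): ✓.
Valid on: (a), (e).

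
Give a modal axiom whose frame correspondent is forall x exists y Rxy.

□q → ◇q

A defining formula is □q → ◇q (the D axiom).
Suppose □q→◇q is valid. At any x set V(q)=W. Then □q at x, so ◇q at x, so x has a successor.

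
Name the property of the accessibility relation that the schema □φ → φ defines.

Suppose □φ→φ is valid. At any x set V(φ)={w : Rxw}. Then □φ holds at x, so φ holds at x, i.e. Rxx.
The converse is a direct semantic check.
Frame condition: ∀x Rxx.

reflexivity: ∀x Rxx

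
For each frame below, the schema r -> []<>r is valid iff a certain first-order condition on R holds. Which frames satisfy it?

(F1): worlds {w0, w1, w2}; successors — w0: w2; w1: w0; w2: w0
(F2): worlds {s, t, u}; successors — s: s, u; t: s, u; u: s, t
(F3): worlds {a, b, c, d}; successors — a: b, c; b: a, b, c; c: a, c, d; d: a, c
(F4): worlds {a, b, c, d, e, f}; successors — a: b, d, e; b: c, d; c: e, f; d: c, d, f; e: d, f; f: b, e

Frame correspondent (Sahlqvist): forall x forall y (Rxy -> Ryx) — i.e. symmetry.
(F1): fails — Rw1w0 but not Rw0w1.
(F2): fails — Rts but not Rst.
(F3): fails — Rbc but not Rcb.
(F4): fails — Rbc but not Rcb.

none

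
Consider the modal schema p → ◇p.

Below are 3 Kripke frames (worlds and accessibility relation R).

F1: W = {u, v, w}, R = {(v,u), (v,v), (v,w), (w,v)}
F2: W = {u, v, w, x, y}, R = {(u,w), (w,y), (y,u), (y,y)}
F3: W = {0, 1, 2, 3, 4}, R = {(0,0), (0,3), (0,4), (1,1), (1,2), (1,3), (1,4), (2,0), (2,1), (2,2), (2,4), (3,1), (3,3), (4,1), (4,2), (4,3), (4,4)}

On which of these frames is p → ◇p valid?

F3

Frame correspondent (Sahlqvist): ∀x Rxx — i.e. reflexivity.
F1: fails — world u does not see itself.
F2: fails — world u does not see itself.
F3: satisfies the condition.
Valid on: F3.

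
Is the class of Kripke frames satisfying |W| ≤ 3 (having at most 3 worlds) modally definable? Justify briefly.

Modal frame validity is preserved under disjoint unions.
Any modal formula valid on each of 4 disjoint one-world frames is valid on their disjoint union (validity is preserved under disjoint unions). Each one-world frame has |W|=1≤3, but the union has |W|=4.
So the class is not modally definable.

Not modally definable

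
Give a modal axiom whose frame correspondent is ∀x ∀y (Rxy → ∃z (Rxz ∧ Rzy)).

This is density; the standard corresponding axiom is C4: □□r → □r.

□□r → □r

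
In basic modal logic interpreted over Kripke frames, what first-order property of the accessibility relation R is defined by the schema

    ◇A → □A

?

Suppose ◇A→□A is valid. Take Rxy, Rxz and set V(A)={y}. Then ◇A at x, so □A at x, so A at z, i.e. z=y.

partial functionality: ∀x ∀y ∀z (Rxy ∧ Rxz → y = z)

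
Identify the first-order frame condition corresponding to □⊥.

This is the Ver axiom.
Its frame correspondent is emptiness of R — ∀x ∀y ¬Rxy.

emptiness of R: ∀x ∀y ¬Rxy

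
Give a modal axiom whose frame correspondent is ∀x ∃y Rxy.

□q → ◇q

This is seriality; the standard corresponding axiom is D: □q → ◇q.
Suppose □q→◇q is valid. At any x set V(q)=W. Then □q at x, so ◇q at x, so x has a successor.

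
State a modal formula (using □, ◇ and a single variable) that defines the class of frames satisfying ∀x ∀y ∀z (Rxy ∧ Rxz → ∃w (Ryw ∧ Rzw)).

◇□r → □◇r

A defining formula is ◇□r → □◇r (the .2 axiom).
Suppose ◇□r→□◇r is valid. Take Rxy, Rxz and set V(r)={w : Ryw}. Then □r at y so ◇□r at x, so □◇r at x, so ◇r at z, giving w with Rzw and Ryw.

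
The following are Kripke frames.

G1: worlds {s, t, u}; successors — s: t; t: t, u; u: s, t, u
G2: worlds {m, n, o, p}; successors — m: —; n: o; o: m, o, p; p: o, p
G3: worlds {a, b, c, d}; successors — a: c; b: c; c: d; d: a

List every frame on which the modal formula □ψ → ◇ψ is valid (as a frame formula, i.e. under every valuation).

The schema corresponds to seriality: ∀x ∃y Rxy.
G1: condition met.
G2: fails — world m has no successor.
G3: condition met.

G1, G3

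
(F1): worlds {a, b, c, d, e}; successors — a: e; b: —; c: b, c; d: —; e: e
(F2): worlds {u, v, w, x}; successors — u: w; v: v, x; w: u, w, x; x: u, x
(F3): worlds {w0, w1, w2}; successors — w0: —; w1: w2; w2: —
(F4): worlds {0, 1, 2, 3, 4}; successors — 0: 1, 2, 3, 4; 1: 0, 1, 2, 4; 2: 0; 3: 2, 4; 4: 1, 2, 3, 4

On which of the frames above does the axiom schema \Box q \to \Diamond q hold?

(F2), (F4)

Frame correspondent (Sahlqvist): \forall x \exists y Rxy — i.e. seriality.
(F1): fails — world b has no successor.
(F2): satisfies the condition.
(F3): fails — world w0 has no successor.
(F4): satisfies the condition.
Valid on: (F2), (F4).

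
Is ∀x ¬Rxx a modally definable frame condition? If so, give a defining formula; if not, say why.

Not definable by any modal formula

Modal frame validity is preserved under surjective bounded morphisms.
The 4-cycle (worlds w0,w1,w2,w3 with w0→w1→w2→w3→w0) is irreflexive, and the map sending every world to a single reflexive point • is a surjective bounded morphism (forth: every edge maps to (•,•); back: every world has a successor). So any modal formula valid on the 4-cycle is also valid on the reflexive point, which is not irreflexive.
So the class is not modally definable.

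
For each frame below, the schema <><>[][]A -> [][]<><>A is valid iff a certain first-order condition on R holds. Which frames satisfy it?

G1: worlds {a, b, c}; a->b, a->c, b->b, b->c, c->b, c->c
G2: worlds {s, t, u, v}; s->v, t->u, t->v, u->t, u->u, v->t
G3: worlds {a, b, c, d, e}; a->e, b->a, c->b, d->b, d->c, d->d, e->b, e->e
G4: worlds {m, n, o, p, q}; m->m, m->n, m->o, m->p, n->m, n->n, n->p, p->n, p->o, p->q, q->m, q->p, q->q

G1, G2

Frame correspondent (Sahlqvist): forall x forall y forall z ((x R^2 y & x R^2 z) -> exists w (y R^2 w & z R^2 w)) — i.e. a generalized confluence (Geach) condition.
G1: ✓.
G2: ✓.
G3: fails — dR²a, dR²c but no w with aR²w and cR²w.
G4: fails — mR²m, mR²o but no w with mR²w and oR²w.
Valid on: G1, G2.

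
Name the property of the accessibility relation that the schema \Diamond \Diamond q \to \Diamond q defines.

Replacing q by ¬q and contraposing gives the equivalent schema □q → □□q.
Suppose □q→□□q is valid. Take Rxy, Ryz and set V(q)={w : Rxw}. Then □q at x, so □□q at x, so □q at y, so q at z, i.e. Rxz.

Transitivity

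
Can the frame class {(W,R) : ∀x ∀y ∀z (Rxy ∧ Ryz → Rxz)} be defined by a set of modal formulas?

Yes, by □r → □□r

Yes: it is transitivity, defined by the 4 schema □r → □□r.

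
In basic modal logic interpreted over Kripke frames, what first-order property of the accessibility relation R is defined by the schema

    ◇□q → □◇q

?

convergence: ∀x ∀y ∀z (Rxy ∧ Rxz → ∃w (Ryw ∧ Rzw))

Suppose ◇□q→□◇q is valid. Take Rxy, Rxz and set V(q)={w : Ryw}. Then □q at y so ◇□q at x, so □◇q at x, so ◇q at z, giving w with Rzw and Ryw.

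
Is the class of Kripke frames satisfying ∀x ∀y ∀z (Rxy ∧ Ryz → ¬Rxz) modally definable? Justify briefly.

Any modally definable frame class is closed under surjective bounded morphisms.
The 5-cycle (worlds s,t,u,v,w with s→t→u→v→w→s) is intransitive. Mapping every world to a single reflexive point • is a surjective bounded morphism; the reflexive point is not intransitive (R••∧R•• but R••).
Hence intransitivity is not modally definable.

No — not modally definable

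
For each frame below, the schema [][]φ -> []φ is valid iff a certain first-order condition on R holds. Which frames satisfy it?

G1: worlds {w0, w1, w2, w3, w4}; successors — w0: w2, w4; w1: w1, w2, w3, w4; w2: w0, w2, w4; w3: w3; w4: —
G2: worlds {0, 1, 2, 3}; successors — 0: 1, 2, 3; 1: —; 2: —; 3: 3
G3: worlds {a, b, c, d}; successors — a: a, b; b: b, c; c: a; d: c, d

Frame correspondent (Sahlqvist): forall x forall y (Rxy -> exists z (Rxz & Rzy)) — i.e. density.
G1: ✓.
G2: fails — R01 but no z with R0z and Rz1.
G3: ✓.

G1, G3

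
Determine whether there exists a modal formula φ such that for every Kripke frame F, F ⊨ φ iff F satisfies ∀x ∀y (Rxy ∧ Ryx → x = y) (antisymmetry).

No — not modally definable

Modal frame validity is preserved under surjective bounded morphisms.
The 6-cycle (worlds s,t,u,v,w,x with s→t→u→v→w→x→s) is antisymmetric. Sending even-indexed worlds to a and odd-indexed worlds to b is a surjective bounded morphism onto the two-world frame with a↔b, which is not antisymmetric.
So the class is not modally definable.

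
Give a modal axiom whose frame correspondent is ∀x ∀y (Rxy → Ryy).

This is shift-reflexivity; the standard corresponding axiom is T□: □(□p → p).
Suppose □(□p→p) is valid. Take Rxy and set V(p)={w : Ryw}. Then at y, □p holds; since □(□p→p) at x, □p→p at y, so p at y, i.e. Ryy.

□(□p → p)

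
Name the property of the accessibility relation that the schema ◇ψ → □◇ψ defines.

Suppose ◇ψ→□◇ψ is valid. Take Rxy, Rxz and set V(ψ)={y}. Then ◇ψ at x, so □◇ψ at x, so ◇ψ at z, so some w with Rzw has ψ; w=y, i.e. Rzy. By symmetry of the argument, Ryz.

the Euclidean property: ∀x ∀y ∀z (Rxy ∧ Rxz → Ryz)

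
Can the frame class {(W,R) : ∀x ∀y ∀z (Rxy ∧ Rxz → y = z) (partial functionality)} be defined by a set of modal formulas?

This is a Sahlqvist condition; the CD axiom ◇r → □r defines it.
Suppose ◇r→□r is valid. Take Rxy, Rxz and set V(r)={y}. Then ◇r at x, so □r at x, so r at z, i.e. z=y.

Definable; ◇r → □r defines it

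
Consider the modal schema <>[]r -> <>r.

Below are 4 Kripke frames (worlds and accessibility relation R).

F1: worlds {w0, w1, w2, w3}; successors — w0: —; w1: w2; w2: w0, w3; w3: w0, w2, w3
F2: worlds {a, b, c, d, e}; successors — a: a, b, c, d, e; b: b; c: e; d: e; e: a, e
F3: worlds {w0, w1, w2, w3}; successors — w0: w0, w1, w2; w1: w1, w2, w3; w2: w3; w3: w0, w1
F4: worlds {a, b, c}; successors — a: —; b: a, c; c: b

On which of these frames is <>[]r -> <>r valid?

F2

This is the axiom for a generalized confluence (Geach) condition; its first-order frame correspondent is forall x forall y (xRy -> exists w (yRw & xRw)).
F1: fails — w1Rw2 but no w with w2Rw and w1Rw.
F2: condition met.
F3: fails — w0Rw2 but no w with w2Rw and w0Rw.
F4: fails — bRa but no w with aRw and bRw.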